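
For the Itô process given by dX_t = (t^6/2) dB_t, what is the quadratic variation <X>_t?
<X>_t = t^13/52

For an Itô process dX_t = a(t) dt + b(t) dB_t, the quadratic variation is <X>_t = int_0^t b(s)^2 ds (the drift term does not contribute). Here b(s) = s^6/2, so
  b(s)^2 = s^12/4.
Integrating from 0 to t:
  <X>_t = int_0^t (s^12/4) ds = t^13/52.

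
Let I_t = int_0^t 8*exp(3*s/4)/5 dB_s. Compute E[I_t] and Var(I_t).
E[I_t] = 0; Var(I_t) = 128*exp(3*t/2)/75 - 128/75

The Itô integral of a deterministic integrand f(s) has mean 0 because each increment f(s) * (B_{s+ds} - B_s) has mean 0. By the Itô isometry:
  Var( int_0^t f(s) dB_s ) = E[ (int_0^t f(s) dB_s)^2 ] = int_0^t f(s)^2 ds.
Here f(s) = 8*exp(3*s/4)/5, so f(s)^2 = 64*exp(3*s/2)/25. Integrate:
  int_0^t (64*exp(3*s/2)/25) ds = 128*exp(3*t/2)/75 - 128/75.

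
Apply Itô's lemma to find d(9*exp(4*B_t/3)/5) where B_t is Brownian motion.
d(9*exp(4*B_t/3)/5) = (8*exp(4*B_t/3)/5) dt + (12*exp(4*B_t/3)/5) dB_t

Itô's formula for f(B_t) gives d f(B_t) = f'(B_t) dB_t + (1/2) f''(B_t) dt. Compute derivatives of f(x) = 9*exp(4*x/3)/5:
  f'(x)  = 12*exp(4*x/3)/5
  f''(x) = 16*exp(4*x/3)/5
Substitute x = B_t and multiply the f'' term by 1/2:
  drift     = (1/2) * (16*exp(4*x/3)/5) evaluated at B_t = 8*exp(4*B_t/3)/5
  diffusion = (12*exp(4*x/3)/5) evaluated at B_t = 12*exp(4*B_t/3)/5
Therefore d(9*exp(4*B_t/3)/5) = (8*exp(4*B_t/3)/5) dt + (12*exp(4*B_t/3)/5) dB_t.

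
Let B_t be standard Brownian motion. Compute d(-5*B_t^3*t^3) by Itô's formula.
d(-5*B_t^3*t^3) = (15*B_t*t^2*(-B_t^2 - t)) dt + (-15*B_t^2*t^3) dB_t

Itô's formula for f(t, x): d f(t, B_t) = (f_t + (1/2) f_xx) dt + f_x dB_t. Compute partials of f(t, x) = -5*t^3*x^3:
  f_t(t,x)  = -15*t^2*x^3
  f_x(t,x)  = -15*t^3*x^2
  f_xx(t,x) = -30*t^3*x
Assemble drift = f_t + (1/2) f_xx = 15*t^2*x*(-t - x^2) and diffusion = f_x = -15*t^3*x^2. Substituting x = B_t:
  d(-5*B_t^3*t^3) = (15*B_t*t^2*(-B_t^2 - t)) dt + (-15*B_t^2*t^3) dB_t.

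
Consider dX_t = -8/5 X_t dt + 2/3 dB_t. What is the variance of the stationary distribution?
lim Var(X_t) = 5/36

The OU SDE dX = -theta X dt + sigma dB admits the integrating factor exp(theta t): d(exp(theta t) X_t) = sigma exp(theta t) dB_t. Integrating from 0 to t gives X_t = x_0 * exp(-theta t) + sigma * int_0^t exp(-theta (t-s)) dB_s for any initial x_0. The Itô integral has variance (by the Itô isometry) sigma^2 * int_0^t exp(-2 theta (t - s)) ds = sigma^2 * (1 - exp(-2 theta t)) / (2 theta), independent of x_0.
With theta = 8/5, sigma = 2/3:
  Var(X_t) = (2/3)^2 * (1 - exp(-2*8/5 t)) / (2 * 8/5) = 5/36 - 5*exp(-16*t/5)/36.
As t -> infinity, exp(-2*8/5 t) -> 0, so the stationary variance is sigma^2 / (2 theta) = 5/36.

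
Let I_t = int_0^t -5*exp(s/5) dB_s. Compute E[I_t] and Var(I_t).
E[I_t] = 0; Var(I_t) = 125*exp(2*t/5)/2 - 125/2

The Itô integral of a deterministic integrand f(s) has mean 0 because each increment f(s) * (B_{s+ds} - B_s) has mean 0. By the Itô isometry:
  Var( int_0^t f(s) dB_s ) = E[ (int_0^t f(s) dB_s)^2 ] = int_0^t f(s)^2 ds.
Here f(s) = -5*exp(s/5), so f(s)^2 = 25*exp(2*s/5). Integrate:
  int_0^t (25*exp(2*s/5)) ds = 125*exp(2*t/5)/2 - 125/2.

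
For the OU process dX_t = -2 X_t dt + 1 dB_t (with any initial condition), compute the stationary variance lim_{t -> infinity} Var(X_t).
lim Var(X_t) = 1/4

The OU SDE dX = -theta X dt + sigma dB admits the integrating factor exp(theta t): d(exp(theta t) X_t) = sigma exp(theta t) dB_t. Integrating from 0 to t gives X_t = x_0 * exp(-theta t) + sigma * int_0^t exp(-theta (t-s)) dB_s for any initial x_0. The Itô integral has variance (by the Itô isometry) sigma^2 * int_0^t exp(-2 theta (t - s)) ds = sigma^2 * (1 - exp(-2 theta t)) / (2 theta), independent of x_0.
With theta = 2, sigma = 1:
  Var(X_t) = (1)^2 * (1 - exp(-2*2 t)) / (2 * 2) = 1/4 - exp(-4*t)/4.
As t -> infinity, exp(-2*2 t) -> 0, so the stationary variance is sigma^2 / (2 theta) = 1/4.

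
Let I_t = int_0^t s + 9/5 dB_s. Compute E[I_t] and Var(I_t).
E[I_t] = 0; Var(I_t) = t*(25*t^2 + 135*t + 243)/75

The Itô integral of a deterministic integrand f(s) has mean 0 because each increment f(s) * (B_{s+ds} - B_s) has mean 0. By the Itô isometry:
  Var( int_0^t f(s) dB_s ) = E[ (int_0^t f(s) dB_s)^2 ] = int_0^t f(s)^2 ds.
Here f(s) = s + 9/5, so f(s)^2 = (5*s + 9)^2/25. Integrate:
  int_0^t ((5*s + 9)^2/25) ds = t*(25*t^2 + 135*t + 243)/75.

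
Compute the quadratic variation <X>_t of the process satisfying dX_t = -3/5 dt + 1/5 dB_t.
<X>_t = t/25

For an Itô process dX_t = a(t) dt + b(t) dB_t, the quadratic variation is <X>_t = int_0^t b(s)^2 ds (the drift term does not contribute). Here b(s) = 1/5, so
  b(s)^2 = 1/25.
Integrating from 0 to t:
  <X>_t = int_0^t (1/25) ds = t/25.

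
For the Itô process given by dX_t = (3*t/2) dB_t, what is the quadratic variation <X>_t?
<X>_t = 3*t^3/4

For an Itô process dX_t = a(t) dt + b(t) dB_t, the quadratic variation is <X>_t = int_0^t b(s)^2 ds (the drift term does not contribute). Here b(s) = 3*s/2, so
  b(s)^2 = 9*s^2/4.
Integrating from 0 to t:
  <X>_t = int_0^t (9*s^2/4) ds = 3*t^3/4.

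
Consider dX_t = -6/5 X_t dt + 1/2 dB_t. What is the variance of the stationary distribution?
lim Var(X_t) = 5/48

The OU SDE dX = -theta X dt + sigma dB admits the integrating factor exp(theta t): d(exp(theta t) X_t) = sigma exp(theta t) dB_t. Integrating from 0 to t gives X_t = x_0 * exp(-theta t) + sigma * int_0^t exp(-theta (t-s)) dB_s for any initial x_0. The Itô integral has variance (by the Itô isometry) sigma^2 * int_0^t exp(-2 theta (t - s)) ds = sigma^2 * (1 - exp(-2 theta t)) / (2 theta), independent of x_0.
With theta = 6/5, sigma = 1/2:
  Var(X_t) = (1/2)^2 * (1 - exp(-2*6/5 t)) / (2 * 6/5) = 5/48 - 5*exp(-12*t/5)/48.
As t -> infinity, exp(-2*6/5 t) -> 0, so the stationary variance is sigma^2 / (2 theta) = 5/48.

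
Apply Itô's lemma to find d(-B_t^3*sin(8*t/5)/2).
d(-B_t^3*sin(8*t/5)/2) = (B_t*(-8*B_t^2*cos(8*t/5) - 15*sin(8*t/5))/10) dt + (-3*B_t^2*sin(8*t/5)/2) dB_t

Itô's formula for f(t, x): d f(t, B_t) = (f_t + (1/2) f_xx) dt + f_x dB_t. Compute partials of f(t, x) = -x^3*sin(8*t/5)/2:
  f_t(t,x)  = -4*x^3*cos(8*t/5)/5
  f_x(t,x)  = -3*x^2*sin(8*t/5)/2
  f_xx(t,x) = -3*x*sin(8*t/5)
Assemble drift = f_t + (1/2) f_xx = x*(-8*x^2*cos(8*t/5) - 15*sin(8*t/5))/10 and diffusion = f_x = -3*x^2*sin(8*t/5)/2. Substituting x = B_t:
  d(-B_t^3*sin(8*t/5)/2) = (B_t*(-8*B_t^2*cos(8*t/5) - 15*sin(8*t/5))/10) dt + (-3*B_t^2*sin(8*t/5)/2) dB_t.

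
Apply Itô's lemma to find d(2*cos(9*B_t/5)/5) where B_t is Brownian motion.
d(2*cos(9*B_t/5)/5) = (-81*cos(9*B_t/5)/125) dt + (-18*sin(9*B_t/5)/25) dB_t

Itô's formula for f(B_t) gives d f(B_t) = f'(B_t) dB_t + (1/2) f''(B_t) dt. Compute derivatives of f(x) = 2*cos(9*x/5)/5:
  f'(x)  = -18*sin(9*x/5)/25
  f''(x) = -162*cos(9*x/5)/125
Substitute x = B_t and multiply the f'' term by 1/2:
  drift     = (1/2) * (-162*cos(9*x/5)/125) evaluated at B_t = -81*cos(9*B_t/5)/125
  diffusion = (-18*sin(9*x/5)/25) evaluated at B_t = -18*sin(9*B_t/5)/25
Therefore d(2*cos(9*B_t/5)/5) = (-81*cos(9*B_t/5)/125) dt + (-18*sin(9*B_t/5)/25) dB_t.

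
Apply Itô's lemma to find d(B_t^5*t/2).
d(B_t^5*t/2) = (B_t^3*(B_t^2 + 10*t)/2) dt + (5*B_t^4*t/2) dB_t

Itô's formula for f(t, x): d f(t, B_t) = (f_t + (1/2) f_xx) dt + f_x dB_t. Compute partials of f(t, x) = t*x^5/2:
  f_t(t,x)  = x^5/2
  f_x(t,x)  = 5*t*x^4/2
  f_xx(t,x) = 10*t*x^3
Assemble drift = f_t + (1/2) f_xx = x^3*(10*t + x^2)/2 and diffusion = f_x = 5*t*x^4/2. Substituting x = B_t:
  d(B_t^5*t/2) = (B_t^3*(B_t^2 + 10*t)/2) dt + (5*B_t^4*t/2) dB_t.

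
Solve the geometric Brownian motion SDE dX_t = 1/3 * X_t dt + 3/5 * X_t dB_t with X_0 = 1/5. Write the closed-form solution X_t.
X_t = 1/5 * exp((23/150) * t + (3/5) * B_t)

For GBM dX = mu X dt + sigma X dB with X_0 = x_0, apply Itô to Y = log X: dY = (mu - sigma^2/2) dt + sigma dB, so Y_t = log(x_0) + (mu - sigma^2/2) t + sigma B_t and hence X_t = x_0 * exp((mu - sigma^2/2) t + sigma B_t).
With mu = 1/3, sigma = 3/5, x_0 = 1/5, this gives:
  X_t = 1/5 * exp((23/150) * t + (3/5) * B_t).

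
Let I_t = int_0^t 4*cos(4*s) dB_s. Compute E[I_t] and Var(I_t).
E[I_t] = 0; Var(I_t) = 8*t + 2*sin(4*t)*cos(4*t)

The Itô integral of a deterministic integrand f(s) has mean 0 because each increment f(s) * (B_{s+ds} - B_s) has mean 0. By the Itô isometry:
  Var( int_0^t f(s) dB_s ) = E[ (int_0^t f(s) dB_s)^2 ] = int_0^t f(s)^2 ds.
Here f(s) = 4*cos(4*s), so f(s)^2 = 16*cos(4*s)^2. Integrate:
  int_0^t (16*cos(4*s)^2) ds = 8*t + 2*sin(4*t)*cos(4*t).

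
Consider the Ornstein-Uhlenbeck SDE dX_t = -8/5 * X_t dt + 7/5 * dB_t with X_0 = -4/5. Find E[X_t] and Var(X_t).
E[X_t] = -4*exp(-8*t/5)/5; Var(X_t) = 49/80 - 49*exp(-16*t/5)/80

The OU SDE dX = -theta X dt + sigma dB admits the integrating factor exp(theta t): d(exp(theta t) X_t) = sigma exp(theta t) dB_t. Integrating from 0 to t:
  X_t = x_0 * exp(-theta t) + sigma * int_0^t exp(-theta (t-s)) dB_s.
The Itô integral has mean 0 and (by the Itô isometry) variance sigma^2 * int_0^t exp(-2 theta (t - s)) ds = sigma^2 * (1 - exp(-2 theta t)) / (2 theta).
With theta = 8/5, sigma = 7/5, x_0 = -4/5:
  E[X_t] = -4/5 * exp(-8/5 t) = -4*exp(-8*t/5)/5
  Var(X_t) = (7/5)^2 * (1 - exp(-2*8/5 t)) / (2 * 8/5) = 49/80 - 49*exp(-16*t/5)/80.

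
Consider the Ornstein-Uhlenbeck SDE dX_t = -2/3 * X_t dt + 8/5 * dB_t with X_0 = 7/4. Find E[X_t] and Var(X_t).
E[X_t] = 7*exp(-2*t/3)/4; Var(X_t) = 48/25 - 48*exp(-4*t/3)/25

The OU SDE dX = -theta X dt + sigma dB admits the integrating factor exp(theta t): d(exp(theta t) X_t) = sigma exp(theta t) dB_t. Integrating from 0 to t:
  X_t = x_0 * exp(-theta t) + sigma * int_0^t exp(-theta (t-s)) dB_s.
The Itô integral has mean 0 and (by the Itô isometry) variance sigma^2 * int_0^t exp(-2 theta (t - s)) ds = sigma^2 * (1 - exp(-2 theta t)) / (2 theta).
With theta = 2/3, sigma = 8/5, x_0 = 7/4:
  E[X_t] = 7/4 * exp(-2/3 t) = 7*exp(-2*t/3)/4
  Var(X_t) = (8/5)^2 * (1 - exp(-2*2/3 t)) / (2 * 2/3) = 48/25 - 48*exp(-4*t/3)/25.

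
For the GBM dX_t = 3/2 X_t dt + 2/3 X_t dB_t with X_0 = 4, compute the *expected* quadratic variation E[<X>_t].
E[<X>_t] = 64*exp(31*t/9)/31 - 64/31

<X>_t = int_0^t ((2/3) * X_s)^2 ds. Taking expectation inside the integral: E[<X>_t] = (2/3)^2 * int_0^t E[X_s^2] ds. For GBM, E[X_s^2] = x_0^2 * exp((2 mu + sigma^2) s). Integrating:
  E[<X>_t] = (2/3)^2 * 4^2 * (exp((2*(3/2) + (2/3)^2) t) - 1) / (2*(3/2) + (2/3)^2)
           = (2/3)^2 * 4^2 * (exp((31/9) t) - 1) / (31/9) = 64*exp(31*t/9)/31 - 64/31.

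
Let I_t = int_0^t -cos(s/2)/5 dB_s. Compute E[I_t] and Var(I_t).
E[I_t] = 0; Var(I_t) = t/50 + sin(t)/50

The Itô integral of a deterministic integrand f(s) has mean 0 because each increment f(s) * (B_{s+ds} - B_s) has mean 0. By the Itô isometry:
  Var( int_0^t f(s) dB_s ) = E[ (int_0^t f(s) dB_s)^2 ] = int_0^t f(s)^2 ds.
Here f(s) = -cos(s/2)/5, so f(s)^2 = cos(s/2)^2/25. Integrate:
  int_0^t (cos(s/2)^2/25) ds = t/50 + sin(t)/50.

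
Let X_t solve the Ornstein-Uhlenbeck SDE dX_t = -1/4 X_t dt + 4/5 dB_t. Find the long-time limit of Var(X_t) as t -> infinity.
lim Var(X_t) = 32/25

The OU SDE dX = -theta X dt + sigma dB admits the integrating factor exp(theta t): d(exp(theta t) X_t) = sigma exp(theta t) dB_t. Integrating from 0 to t gives X_t = x_0 * exp(-theta t) + sigma * int_0^t exp(-theta (t-s)) dB_s for any initial x_0. The Itô integral has variance (by the Itô isometry) sigma^2 * int_0^t exp(-2 theta (t - s)) ds = sigma^2 * (1 - exp(-2 theta t)) / (2 theta), independent of x_0.
With theta = 1/4, sigma = 4/5:
  Var(X_t) = (4/5)^2 * (1 - exp(-2*1/4 t)) / (2 * 1/4) = 32/25 - 32*exp(-t/2)/25.
As t -> infinity, exp(-2*1/4 t) -> 0, so the stationary variance is sigma^2 / (2 theta) = 32/25.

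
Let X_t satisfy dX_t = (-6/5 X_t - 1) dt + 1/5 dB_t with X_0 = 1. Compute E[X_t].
E[X_t] = -5/6 + 11*exp(-6*t/5)/6

Taking expectations and using E[dB_t] = 0, the mean m(t) = E[X_t] satisfies the ODE m'(t) = a m(t) + b with m(0) = x_0. With a = -6/5, b = -1, x_0 = 1, the solution is
  m(t) = x_0 * exp(a t) + (b/a) * (exp(a t) - 1)
       = 1 * exp((-6/5) t) + ((-1)/(-6/5)) * (exp((-6/5) t) - 1)
       = -5/6 + 11*exp(-6*t/5)/6.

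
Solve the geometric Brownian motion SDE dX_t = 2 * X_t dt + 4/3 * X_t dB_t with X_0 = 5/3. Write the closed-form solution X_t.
X_t = 5/3 * exp((10/9) * t + (4/3) * B_t)

For GBM dX = mu X dt + sigma X dB with X_0 = x_0, apply Itô to Y = log X: dY = (mu - sigma^2/2) dt + sigma dB, so Y_t = log(x_0) + (mu - sigma^2/2) t + sigma B_t and hence X_t = x_0 * exp((mu - sigma^2/2) t + sigma B_t).
With mu = 2, sigma = 4/3, x_0 = 5/3, this gives:
  X_t = 5/3 * exp((10/9) * t + (4/3) * B_t).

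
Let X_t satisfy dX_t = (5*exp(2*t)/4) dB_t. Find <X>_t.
<X>_t = 25*exp(4*t)/64 - 25/64

For an Itô process dX_t = a(t) dt + b(t) dB_t, the quadratic variation is <X>_t = int_0^t b(s)^2 ds (the drift term does not contribute). Here b(s) = 5*exp(2*s)/4, so
  b(s)^2 = 25*exp(4*s)/16.
Integrating from 0 to t:
  <X>_t = int_0^t (25*exp(4*s)/16) ds = 25*exp(4*t)/64 - 25/64.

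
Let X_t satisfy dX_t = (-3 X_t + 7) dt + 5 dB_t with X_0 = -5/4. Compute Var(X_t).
Var(X_t) = 25/6 - 25*exp(-6*t)/6

The variance V(t) = Var(X_t) satisfies V'(t) = 2 a V(t) + c^2 with V(0) = 0 (drift coefficient is linear in X, diffusion is constant). With a = -3, c = 5, the solution is
  V(t) = (c^2 / (2 a)) * (exp(2 a t) - 1)
       = (5^2 / (2*(-3))) * (exp((-6) t) - 1)
       = 25/6 - 25*exp(-6*t)/6.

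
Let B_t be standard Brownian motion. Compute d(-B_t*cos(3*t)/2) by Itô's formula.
d(-B_t*cos(3*t)/2) = (3*B_t*sin(3*t)/2) dt + (-cos(3*t)/2) dB_t

Itô's formula for f(t, x): d f(t, B_t) = (f_t + (1/2) f_xx) dt + f_x dB_t. Compute partials of f(t, x) = -x*cos(3*t)/2:
  f_t(t,x)  = 3*x*sin(3*t)/2
  f_x(t,x)  = -cos(3*t)/2
  f_xx(t,x) = 0
Assemble drift = f_t + (1/2) f_xx = 3*x*sin(3*t)/2 and diffusion = f_x = -cos(3*t)/2. Substituting x = B_t:
  d(-B_t*cos(3*t)/2) = (3*B_t*sin(3*t)/2) dt + (-cos(3*t)/2) dB_t.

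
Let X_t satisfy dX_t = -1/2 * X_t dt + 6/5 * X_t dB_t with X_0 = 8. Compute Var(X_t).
Var(X_t) = (64*exp(36*t/25) - 64)*exp(-t)

For GBM dX = mu X dt + sigma X dB with X_0 = x_0, apply Itô to Y = log X: dY = (mu - sigma^2/2) dt + sigma dB, so Y_t = log(x_0) + (mu - sigma^2/2) t + sigma B_t and hence X_t = x_0 * exp((mu - sigma^2/2) t + sigma B_t).
With mu = -1/2, sigma = 6/5, x_0 = 8, this gives:
  X_t = 8 * exp((-61/50) * t + (6/5) * B_t).
Since sigma*B_t ~ Normal(0, sigma^2 t), E[exp(sigma*B_t)] = exp(sigma^2 t / 2); so E[X_t] = x_0 * exp((mu - sigma^2/2) t) * exp(sigma^2 t / 2) = x_0 * exp(mu t) = 8*exp(-t/2).
Var(X_t) = E[X_t^2] - (E[X_t])^2 = x_0^2 * exp(2 mu t) * (exp(sigma^2 t) - 1) = (64*exp(36*t/25) - 64)*exp(-t).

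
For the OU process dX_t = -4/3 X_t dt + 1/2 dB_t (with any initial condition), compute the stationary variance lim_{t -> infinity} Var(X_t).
lim Var(X_t) = 3/32

The OU SDE dX = -theta X dt + sigma dB admits the integrating factor exp(theta t): d(exp(theta t) X_t) = sigma exp(theta t) dB_t. Integrating from 0 to t gives X_t = x_0 * exp(-theta t) + sigma * int_0^t exp(-theta (t-s)) dB_s for any initial x_0. The Itô integral has variance (by the Itô isometry) sigma^2 * int_0^t exp(-2 theta (t - s)) ds = sigma^2 * (1 - exp(-2 theta t)) / (2 theta), independent of x_0.
With theta = 4/3, sigma = 1/2:
  Var(X_t) = (1/2)^2 * (1 - exp(-2*4/3 t)) / (2 * 4/3) = 3/32 - 3*exp(-8*t/3)/32.
As t -> infinity, exp(-2*4/3 t) -> 0, so the stationary variance is sigma^2 / (2 theta) = 3/32.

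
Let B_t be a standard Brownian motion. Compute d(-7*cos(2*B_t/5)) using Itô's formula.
d(-7*cos(2*B_t/5)) = (14*cos(2*B_t/5)/25) dt + (14*sin(2*B_t/5)/5) dB_t

Itô's formula for f(B_t) gives d f(B_t) = f'(B_t) dB_t + (1/2) f''(B_t) dt. Compute derivatives of f(x) = -7*cos(2*x/5):
  f'(x)  = 14*sin(2*x/5)/5
  f''(x) = 28*cos(2*x/5)/25
Substitute x = B_t and multiply the f'' term by 1/2:
  drift     = (1/2) * (28*cos(2*x/5)/25) evaluated at B_t = 14*cos(2*B_t/5)/25
  diffusion = (14*sin(2*x/5)/5) evaluated at B_t = 14*sin(2*B_t/5)/5
Therefore d(-7*cos(2*B_t/5)) = (14*cos(2*B_t/5)/25) dt + (14*sin(2*B_t/5)/5) dB_t.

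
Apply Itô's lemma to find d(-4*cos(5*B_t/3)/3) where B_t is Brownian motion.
d(-4*cos(5*B_t/3)/3) = (50*cos(5*B_t/3)/27) dt + (20*sin(5*B_t/3)/9) dB_t

Itô's formula for f(B_t) gives d f(B_t) = f'(B_t) dB_t + (1/2) f''(B_t) dt. Compute derivatives of f(x) = -4*cos(5*x/3)/3:
  f'(x)  = 20*sin(5*x/3)/9
  f''(x) = 100*cos(5*x/3)/27
Substitute x = B_t and multiply the f'' term by 1/2:
  drift     = (1/2) * (100*cos(5*x/3)/27) evaluated at B_t = 50*cos(5*B_t/3)/27
  diffusion = (20*sin(5*x/3)/9) evaluated at B_t = 20*sin(5*B_t/3)/9
Therefore d(-4*cos(5*B_t/3)/3) = (50*cos(5*B_t/3)/27) dt + (20*sin(5*B_t/3)/9) dB_t.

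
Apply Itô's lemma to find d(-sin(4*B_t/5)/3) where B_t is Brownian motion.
d(-sin(4*B_t/5)/3) = (8*sin(4*B_t/5)/75) dt + (-4*cos(4*B_t/5)/15) dB_t

Itô's formula for f(B_t) gives d f(B_t) = f'(B_t) dB_t + (1/2) f''(B_t) dt. Compute derivatives of f(x) = -sin(4*x/5)/3:
  f'(x)  = -4*cos(4*x/5)/15
  f''(x) = 16*sin(4*x/5)/75
Substitute x = B_t and multiply the f'' term by 1/2:
  drift     = (1/2) * (16*sin(4*x/5)/75) evaluated at B_t = 8*sin(4*B_t/5)/75
  diffusion = (-4*cos(4*x/5)/15) evaluated at B_t = -4*cos(4*B_t/5)/15
Therefore d(-sin(4*B_t/5)/3) = (8*sin(4*B_t/5)/75) dt + (-4*cos(4*B_t/5)/15) dB_t.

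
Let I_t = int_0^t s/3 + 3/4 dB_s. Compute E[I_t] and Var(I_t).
E[I_t] = 0; Var(I_t) = t*(16*t^2 + 108*t + 243)/432

The Itô integral of a deterministic integrand f(s) has mean 0 because each increment f(s) * (B_{s+ds} - B_s) has mean 0. By the Itô isometry:
  Var( int_0^t f(s) dB_s ) = E[ (int_0^t f(s) dB_s)^2 ] = int_0^t f(s)^2 ds.
Here f(s) = s/3 + 3/4, so f(s)^2 = (4*s + 9)^2/144. Integrate:
  int_0^t ((4*s + 9)^2/144) ds = t*(16*t^2 + 108*t + 243)/432.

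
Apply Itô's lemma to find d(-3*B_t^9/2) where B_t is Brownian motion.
d(-3*B_t^9/2) = (-54*B_t^7) dt + (-27*B_t^8/2) dB_t

Itô's formula for f(B_t) gives d f(B_t) = f'(B_t) dB_t + (1/2) f''(B_t) dt. Compute derivatives of f(x) = -3*x^9/2:
  f'(x)  = -27*x^8/2
  f''(x) = -108*x^7
Substitute x = B_t and multiply the f'' term by 1/2:
  drift     = (1/2) * (-108*x^7) evaluated at B_t = -54*B_t^7
  diffusion = (-27*x^8/2) evaluated at B_t = -27*B_t^8/2
Therefore d(-3*B_t^9/2) = (-54*B_t^7) dt + (-27*B_t^8/2) dB_t.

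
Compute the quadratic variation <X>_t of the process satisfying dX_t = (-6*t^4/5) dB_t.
<X>_t = 4*t^9/25

For an Itô process dX_t = a(t) dt + b(t) dB_t, the quadratic variation is <X>_t = int_0^t b(s)^2 ds (the drift term does not contribute). Here b(s) = -6*s^4/5, so
  b(s)^2 = 36*s^8/25.
Integrating from 0 to t:
  <X>_t = int_0^t (36*s^8/25) ds = 4*t^9/25.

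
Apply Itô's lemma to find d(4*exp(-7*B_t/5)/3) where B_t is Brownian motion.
d(4*exp(-7*B_t/5)/3) = (98*exp(-7*B_t/5)/75) dt + (-28*exp(-7*B_t/5)/15) dB_t

Itô's formula for f(B_t) gives d f(B_t) = f'(B_t) dB_t + (1/2) f''(B_t) dt. Compute derivatives of f(x) = 4*exp(-7*x/5)/3:
  f'(x)  = -28*exp(-7*x/5)/15
  f''(x) = 196*exp(-7*x/5)/75
Substitute x = B_t and multiply the f'' term by 1/2:
  drift     = (1/2) * (196*exp(-7*x/5)/75) evaluated at B_t = 98*exp(-7*B_t/5)/75
  diffusion = (-28*exp(-7*x/5)/15) evaluated at B_t = -28*exp(-7*B_t/5)/15
Therefore d(4*exp(-7*B_t/5)/3) = (98*exp(-7*B_t/5)/75) dt + (-28*exp(-7*B_t/5)/15) dB_t.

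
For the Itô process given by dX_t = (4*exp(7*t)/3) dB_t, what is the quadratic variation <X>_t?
<X>_t = 8*exp(14*t)/63 - 8/63

For an Itô process dX_t = a(t) dt + b(t) dB_t, the quadratic variation is <X>_t = int_0^t b(s)^2 ds (the drift term does not contribute). Here b(s) = 4*exp(7*s)/3, so
  b(s)^2 = 16*exp(14*s)/9.
Integrating from 0 to t:
  <X>_t = int_0^t (16*exp(14*s)/9) ds = 8*exp(14*t)/63 - 8/63.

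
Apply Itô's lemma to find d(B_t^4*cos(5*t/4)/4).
d(B_t^4*cos(5*t/4)/4) = (B_t^2*(-5*B_t^2*sin(5*t/4) + 24*cos(5*t/4))/16) dt + (B_t^3*cos(5*t/4)) dB_t

Itô's formula for f(t, x): d f(t, B_t) = (f_t + (1/2) f_xx) dt + f_x dB_t. Compute partials of f(t, x) = x^4*cos(5*t/4)/4:
  f_t(t,x)  = -5*x^4*sin(5*t/4)/16
  f_x(t,x)  = x^3*cos(5*t/4)
  f_xx(t,x) = 3*x^2*cos(5*t/4)
Assemble drift = f_t + (1/2) f_xx = x^2*(-5*x^2*sin(5*t/4) + 24*cos(5*t/4))/16 and diffusion = f_x = x^3*cos(5*t/4). Substituting x = B_t:
  d(B_t^4*cos(5*t/4)/4) = (B_t^2*(-5*B_t^2*sin(5*t/4) + 24*cos(5*t/4))/16) dt + (B_t^3*cos(5*t/4)) dB_t.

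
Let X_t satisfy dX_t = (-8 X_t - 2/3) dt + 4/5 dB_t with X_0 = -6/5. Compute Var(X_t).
Var(X_t) = 1/25 - exp(-16*t)/25

The variance V(t) = Var(X_t) satisfies V'(t) = 2 a V(t) + c^2 with V(0) = 0 (drift coefficient is linear in X, diffusion is constant). With a = -8, c = 4/5, the solution is
  V(t) = (c^2 / (2 a)) * (exp(2 a t) - 1)
       = ((4/5)^2 / (2*(-8))) * (exp((-16) t) - 1)
       = 1/25 - exp(-16*t)/25.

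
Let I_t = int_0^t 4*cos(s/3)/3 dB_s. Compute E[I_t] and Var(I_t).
E[I_t] = 0; Var(I_t) = 8*t/9 + 4*sin(2*t/3)/3

The Itô integral of a deterministic integrand f(s) has mean 0 because each increment f(s) * (B_{s+ds} - B_s) has mean 0. By the Itô isometry:
  Var( int_0^t f(s) dB_s ) = E[ (int_0^t f(s) dB_s)^2 ] = int_0^t f(s)^2 ds.
Here f(s) = 4*cos(s/3)/3, so f(s)^2 = 16*cos(s/3)^2/9. Integrate:
  int_0^t (16*cos(s/3)^2/9) ds = 8*t/9 + 4*sin(2*t/3)/3.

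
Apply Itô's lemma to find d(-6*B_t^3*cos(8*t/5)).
d(-6*B_t^3*cos(8*t/5)) = (48*B_t^3*sin(8*t/5)/5 - 18*B_t*cos(8*t/5)) dt + (-18*B_t^2*cos(8*t/5)) dB_t

Itô's formula for f(t, x): d f(t, B_t) = (f_t + (1/2) f_xx) dt + f_x dB_t. Compute partials of f(t, x) = -6*x^3*cos(8*t/5):
  f_t(t,x)  = 48*x^3*sin(8*t/5)/5
  f_x(t,x)  = -18*x^2*cos(8*t/5)
  f_xx(t,x) = -36*x*cos(8*t/5)
Assemble drift = f_t + (1/2) f_xx = 48*x^3*sin(8*t/5)/5 - 18*x*cos(8*t/5) and diffusion = f_x = -18*x^2*cos(8*t/5). Substituting x = B_t:
  d(-6*B_t^3*cos(8*t/5)) = (48*B_t^3*sin(8*t/5)/5 - 18*B_t*cos(8*t/5)) dt + (-18*B_t^2*cos(8*t/5)) dB_t.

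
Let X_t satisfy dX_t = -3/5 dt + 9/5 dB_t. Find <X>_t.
<X>_t = 81*t/25

For an Itô process dX_t = a(t) dt + b(t) dB_t, the quadratic variation is <X>_t = int_0^t b(s)^2 ds (the drift term does not contribute). Here b(s) = 9/5, so
  b(s)^2 = 81/25.
Integrating from 0 to t:
  <X>_t = int_0^t (81/25) ds = 81*t/25.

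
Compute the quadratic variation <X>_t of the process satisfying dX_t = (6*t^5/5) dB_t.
<X>_t = 36*t^11/275

For an Itô process dX_t = a(t) dt + b(t) dB_t, the quadratic variation is <X>_t = int_0^t b(s)^2 ds (the drift term does not contribute). Here b(s) = 6*s^5/5, so
  b(s)^2 = 36*s^10/25.
Integrating from 0 to t:
  <X>_t = int_0^t (36*s^10/25) ds = 36*t^11/275.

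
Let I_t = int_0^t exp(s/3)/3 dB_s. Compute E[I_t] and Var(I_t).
E[I_t] = 0; Var(I_t) = exp(2*t/3)/6 - 1/6

The Itô integral of a deterministic integrand f(s) has mean 0 because each increment f(s) * (B_{s+ds} - B_s) has mean 0. By the Itô isometry:
  Var( int_0^t f(s) dB_s ) = E[ (int_0^t f(s) dB_s)^2 ] = int_0^t f(s)^2 ds.
Here f(s) = exp(s/3)/3, so f(s)^2 = exp(2*s/3)/9. Integrate:
  int_0^t (exp(2*s/3)/9) ds = exp(2*t/3)/6 - 1/6.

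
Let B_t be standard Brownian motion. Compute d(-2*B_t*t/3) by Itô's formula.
d(-2*B_t*t/3) = (-2*B_t/3) dt + (-2*t/3) dB_t

Itô's formula for f(t, x): d f(t, B_t) = (f_t + (1/2) f_xx) dt + f_x dB_t. Compute partials of f(t, x) = -2*t*x/3:
  f_t(t,x)  = -2*x/3
  f_x(t,x)  = -2*t/3
  f_xx(t,x) = 0
Assemble drift = f_t + (1/2) f_xx = -2*x/3 and diffusion = f_x = -2*t/3. Substituting x = B_t:
  d(-2*B_t*t/3) = (-2*B_t/3) dt + (-2*t/3) dB_t.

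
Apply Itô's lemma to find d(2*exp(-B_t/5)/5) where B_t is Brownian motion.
d(2*exp(-B_t/5)/5) = (exp(-B_t/5)/125) dt + (-2*exp(-B_t/5)/25) dB_t

Itô's formula for f(B_t) gives d f(B_t) = f'(B_t) dB_t + (1/2) f''(B_t) dt. Compute derivatives of f(x) = 2*exp(-x/5)/5:
  f'(x)  = -2*exp(-x/5)/25
  f''(x) = 2*exp(-x/5)/125
Substitute x = B_t and multiply the f'' term by 1/2:
  drift     = (1/2) * (2*exp(-x/5)/125) evaluated at B_t = exp(-B_t/5)/125
  diffusion = (-2*exp(-x/5)/25) evaluated at B_t = -2*exp(-B_t/5)/25
Therefore d(2*exp(-B_t/5)/5) = (exp(-B_t/5)/125) dt + (-2*exp(-B_t/5)/25) dB_t.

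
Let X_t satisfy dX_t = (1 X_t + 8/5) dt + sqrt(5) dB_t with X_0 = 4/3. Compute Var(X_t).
Var(X_t) = 5*exp(2*t)/2 - 5/2

The variance V(t) = Var(X_t) satisfies V'(t) = 2 a V(t) + c^2 with V(0) = 0 (drift coefficient is linear in X, diffusion is constant). With a = 1, c = sqrt(5), the solution is
  V(t) = (c^2 / (2 a)) * (exp(2 a t) - 1)
       = (sqrt(5)^2 / (2*1)) * (exp(2 t) - 1)
       = 5*exp(2*t)/2 - 5/2.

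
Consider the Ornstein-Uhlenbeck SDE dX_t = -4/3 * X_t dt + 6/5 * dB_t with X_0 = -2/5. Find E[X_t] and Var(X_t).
E[X_t] = -2*exp(-4*t/3)/5; Var(X_t) = 27/50 - 27*exp(-8*t/3)/50

The OU SDE dX = -theta X dt + sigma dB admits the integrating factor exp(theta t): d(exp(theta t) X_t) = sigma exp(theta t) dB_t. Integrating from 0 to t:
  X_t = x_0 * exp(-theta t) + sigma * int_0^t exp(-theta (t-s)) dB_s.
The Itô integral has mean 0 and (by the Itô isometry) variance sigma^2 * int_0^t exp(-2 theta (t - s)) ds = sigma^2 * (1 - exp(-2 theta t)) / (2 theta).
With theta = 4/3, sigma = 6/5, x_0 = -2/5:
  E[X_t] = -2/5 * exp(-4/3 t) = -2*exp(-4*t/3)/5
  Var(X_t) = (6/5)^2 * (1 - exp(-2*4/3 t)) / (2 * 4/3) = 27/50 - 27*exp(-8*t/3)/50.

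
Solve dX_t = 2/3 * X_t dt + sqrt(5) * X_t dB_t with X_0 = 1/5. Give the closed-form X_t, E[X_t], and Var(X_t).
X_t = 1/5 * exp((-11/6) t + (sqrt(5)) B_t); E[X_t] = exp(2*t/3)/5; Var(X_t) = (exp(5*t) - 1)*exp(4*t/3)/25

For GBM dX = mu X dt + sigma X dB with X_0 = x_0, apply Itô to Y = log X: dY = (mu - sigma^2/2) dt + sigma dB, so Y_t = log(x_0) + (mu - sigma^2/2) t + sigma B_t and hence X_t = x_0 * exp((mu - sigma^2/2) t + sigma B_t).
With mu = 2/3, sigma = sqrt(5), x_0 = 1/5, this gives:
  X_t = 1/5 * exp((-11/6) * t + (sqrt(5)) * B_t).
Since sigma*B_t ~ Normal(0, sigma^2 t), E[exp(sigma*B_t)] = exp(sigma^2 t / 2); so E[X_t] = x_0 * exp((mu - sigma^2/2) t) * exp(sigma^2 t / 2) = x_0 * exp(mu t) = exp(2*t/3)/5.
Var(X_t) = E[X_t^2] - (E[X_t])^2 = x_0^2 * exp(2 mu t) * (exp(sigma^2 t) - 1) = (exp(5*t) - 1)*exp(4*t/3)/25.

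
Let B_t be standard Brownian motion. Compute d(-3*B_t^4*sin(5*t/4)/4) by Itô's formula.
d(-3*B_t^4*sin(5*t/4)/4) = (-3*B_t^2*(5*B_t^2*cos(5*t/4) + 24*sin(5*t/4))/16) dt + (-3*B_t^3*sin(5*t/4)) dB_t

Itô's formula for f(t, x): d f(t, B_t) = (f_t + (1/2) f_xx) dt + f_x dB_t. Compute partials of f(t, x) = -3*x^4*sin(5*t/4)/4:
  f_t(t,x)  = -15*x^4*cos(5*t/4)/16
  f_x(t,x)  = -3*x^3*sin(5*t/4)
  f_xx(t,x) = -9*x^2*sin(5*t/4)
Assemble drift = f_t + (1/2) f_xx = -3*x^2*(5*x^2*cos(5*t/4) + 24*sin(5*t/4))/16 and diffusion = f_x = -3*x^3*sin(5*t/4). Substituting x = B_t:
  d(-3*B_t^4*sin(5*t/4)/4) = (-3*B_t^2*(5*B_t^2*cos(5*t/4) + 24*sin(5*t/4))/16) dt + (-3*B_t^3*sin(5*t/4)) dB_t.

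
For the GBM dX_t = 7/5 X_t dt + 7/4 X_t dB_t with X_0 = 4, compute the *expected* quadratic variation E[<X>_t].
E[<X>_t] = 560*exp(469*t/80)/67 - 560/67

<X>_t = int_0^t ((7/4) * X_s)^2 ds. Taking expectation inside the integral: E[<X>_t] = (7/4)^2 * int_0^t E[X_s^2] ds. For GBM, E[X_s^2] = x_0^2 * exp((2 mu + sigma^2) s). Integrating:
  E[<X>_t] = (7/4)^2 * 4^2 * (exp((2*(7/5) + (7/4)^2) t) - 1) / (2*(7/5) + (7/4)^2)
           = (7/4)^2 * 4^2 * (exp((469/80) t) - 1) / (469/80) = 560*exp(469*t/80)/67 - 560/67.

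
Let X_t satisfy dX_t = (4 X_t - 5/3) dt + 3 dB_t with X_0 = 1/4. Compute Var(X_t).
Var(X_t) = 9*exp(8*t)/8 - 9/8

The variance V(t) = Var(X_t) satisfies V'(t) = 2 a V(t) + c^2 with V(0) = 0 (drift coefficient is linear in X, diffusion is constant). With a = 4, c = 3, the solution is
  V(t) = (c^2 / (2 a)) * (exp(2 a t) - 1)
       = (3^2 / (2*4)) * (exp(8 t) - 1)
       = 9*exp(8*t)/8 - 9/8.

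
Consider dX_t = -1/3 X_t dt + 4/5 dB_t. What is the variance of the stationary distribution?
lim Var(X_t) = 24/25

The OU SDE dX = -theta X dt + sigma dB admits the integrating factor exp(theta t): d(exp(theta t) X_t) = sigma exp(theta t) dB_t. Integrating from 0 to t gives X_t = x_0 * exp(-theta t) + sigma * int_0^t exp(-theta (t-s)) dB_s for any initial x_0. The Itô integral has variance (by the Itô isometry) sigma^2 * int_0^t exp(-2 theta (t - s)) ds = sigma^2 * (1 - exp(-2 theta t)) / (2 theta), independent of x_0.
With theta = 1/3, sigma = 4/5:
  Var(X_t) = (4/5)^2 * (1 - exp(-2*1/3 t)) / (2 * 1/3) = 24/25 - 24*exp(-2*t/3)/25.
As t -> infinity, exp(-2*1/3 t) -> 0, so the stationary variance is sigma^2 / (2 theta) = 24/25.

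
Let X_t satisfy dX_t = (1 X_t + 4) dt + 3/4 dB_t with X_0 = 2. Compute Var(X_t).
Var(X_t) = 9*exp(2*t)/32 - 9/32

The variance V(t) = Var(X_t) satisfies V'(t) = 2 a V(t) + c^2 with V(0) = 0 (drift coefficient is linear in X, diffusion is constant). With a = 1, c = 3/4, the solution is
  V(t) = (c^2 / (2 a)) * (exp(2 a t) - 1)
       = ((3/4)^2 / (2*1)) * (exp(2 t) - 1)
       = 9*exp(2*t)/32 - 9/32.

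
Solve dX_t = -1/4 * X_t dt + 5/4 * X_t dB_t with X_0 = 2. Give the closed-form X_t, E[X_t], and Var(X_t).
X_t = 2 * exp((-33/32) t + (5/4) B_t); E[X_t] = 2*exp(-t/4); Var(X_t) = (4*exp(25*t/16) - 4)*exp(-t/2)

For GBM dX = mu X dt + sigma X dB with X_0 = x_0, apply Itô to Y = log X: dY = (mu - sigma^2/2) dt + sigma dB, so Y_t = log(x_0) + (mu - sigma^2/2) t + sigma B_t and hence X_t = x_0 * exp((mu - sigma^2/2) t + sigma B_t).
With mu = -1/4, sigma = 5/4, x_0 = 2, this gives:
  X_t = 2 * exp((-33/32) * t + (5/4) * B_t).
Since sigma*B_t ~ Normal(0, sigma^2 t), E[exp(sigma*B_t)] = exp(sigma^2 t / 2); so E[X_t] = x_0 * exp((mu - sigma^2/2) t) * exp(sigma^2 t / 2) = x_0 * exp(mu t) = 2*exp(-t/4).
Var(X_t) = E[X_t^2] - (E[X_t])^2 = x_0^2 * exp(2 mu t) * (exp(sigma^2 t) - 1) = (4*exp(25*t/16) - 4)*exp(-t/2).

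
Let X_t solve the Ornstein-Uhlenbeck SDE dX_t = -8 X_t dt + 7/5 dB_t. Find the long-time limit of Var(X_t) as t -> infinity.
lim Var(X_t) = 49/400

The OU SDE dX = -theta X dt + sigma dB admits the integrating factor exp(theta t): d(exp(theta t) X_t) = sigma exp(theta t) dB_t. Integrating from 0 to t gives X_t = x_0 * exp(-theta t) + sigma * int_0^t exp(-theta (t-s)) dB_s for any initial x_0. The Itô integral has variance (by the Itô isometry) sigma^2 * int_0^t exp(-2 theta (t - s)) ds = sigma^2 * (1 - exp(-2 theta t)) / (2 theta), independent of x_0.
With theta = 8, sigma = 7/5:
  Var(X_t) = (7/5)^2 * (1 - exp(-2*8 t)) / (2 * 8) = 49/400 - 49*exp(-16*t)/400.
As t -> infinity, exp(-2*8 t) -> 0, so the stationary variance is sigma^2 / (2 theta) = 49/400.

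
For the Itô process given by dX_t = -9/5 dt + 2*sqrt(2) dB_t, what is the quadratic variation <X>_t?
<X>_t = 8*t

For an Itô process dX_t = a(t) dt + b(t) dB_t, the quadratic variation is <X>_t = int_0^t b(s)^2 ds (the drift term does not contribute). Here b(s) = 2*sqrt(2), so
  b(s)^2 = 8.
Integrating from 0 to t:
  <X>_t = int_0^t (8) ds = 8*t.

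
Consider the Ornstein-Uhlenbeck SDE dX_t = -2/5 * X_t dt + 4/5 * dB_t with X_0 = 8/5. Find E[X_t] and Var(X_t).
E[X_t] = 8*exp(-2*t/5)/5; Var(X_t) = 4/5 - 4*exp(-4*t/5)/5

The OU SDE dX = -theta X dt + sigma dB admits the integrating factor exp(theta t): d(exp(theta t) X_t) = sigma exp(theta t) dB_t. Integrating from 0 to t:
  X_t = x_0 * exp(-theta t) + sigma * int_0^t exp(-theta (t-s)) dB_s.
The Itô integral has mean 0 and (by the Itô isometry) variance sigma^2 * int_0^t exp(-2 theta (t - s)) ds = sigma^2 * (1 - exp(-2 theta t)) / (2 theta).
With theta = 2/5, sigma = 4/5, x_0 = 8/5:
  E[X_t] = 8/5 * exp(-2/5 t) = 8*exp(-2*t/5)/5
  Var(X_t) = (4/5)^2 * (1 - exp(-2*2/5 t)) / (2 * 2/5) = 4/5 - 4*exp(-4*t/5)/5.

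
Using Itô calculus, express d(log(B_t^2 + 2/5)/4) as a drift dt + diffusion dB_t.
d(log(B_t^2 + 2/5)/4) = (5*(2 - 5*B_t^2)/(4*(5*B_t^2 + 2)^2)) dt + (5*B_t/(2*(5*B_t^2 + 2))) dB_t

Itô's formula for f(B_t) gives d f(B_t) = f'(B_t) dB_t + (1/2) f''(B_t) dt. Compute derivatives of f(x) = log(x^2 + 2/5)/4:
  f'(x)  = 5*x/(2*(5*x^2 + 2))
  f''(x) = 5*(2 - 5*x^2)/(2*(5*x^2 + 2)^2)
Substitute x = B_t and multiply the f'' term by 1/2:
  drift     = (1/2) * (5*(2 - 5*x^2)/(2*(5*x^2 + 2)^2)) evaluated at B_t = 5*(2 - 5*B_t^2)/(4*(5*B_t^2 + 2)^2)
  diffusion = (5*x/(2*(5*x^2 + 2))) evaluated at B_t = 5*B_t/(2*(5*B_t^2 + 2))
Therefore d(log(B_t^2 + 2/5)/4) = (5*(2 - 5*B_t^2)/(4*(5*B_t^2 + 2)^2)) dt + (5*B_t/(2*(5*B_t^2 + 2))) dB_t.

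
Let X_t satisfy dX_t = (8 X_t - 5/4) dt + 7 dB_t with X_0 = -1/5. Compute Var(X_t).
Var(X_t) = 49*exp(16*t)/16 - 49/16

The variance V(t) = Var(X_t) satisfies V'(t) = 2 a V(t) + c^2 with V(0) = 0 (drift coefficient is linear in X, diffusion is constant). With a = 8, c = 7, the solution is
  V(t) = (c^2 / (2 a)) * (exp(2 a t) - 1)
       = (7^2 / (2*8)) * (exp(16 t) - 1)
       = 49*exp(16*t)/16 - 49/16.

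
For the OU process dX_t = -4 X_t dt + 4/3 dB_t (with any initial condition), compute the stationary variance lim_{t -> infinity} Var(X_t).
lim Var(X_t) = 2/9

The OU SDE dX = -theta X dt + sigma dB admits the integrating factor exp(theta t): d(exp(theta t) X_t) = sigma exp(theta t) dB_t. Integrating from 0 to t gives X_t = x_0 * exp(-theta t) + sigma * int_0^t exp(-theta (t-s)) dB_s for any initial x_0. The Itô integral has variance (by the Itô isometry) sigma^2 * int_0^t exp(-2 theta (t - s)) ds = sigma^2 * (1 - exp(-2 theta t)) / (2 theta), independent of x_0.
With theta = 4, sigma = 4/3:
  Var(X_t) = (4/3)^2 * (1 - exp(-2*4 t)) / (2 * 4) = 2/9 - 2*exp(-8*t)/9.
As t -> infinity, exp(-2*4 t) -> 0, so the stationary variance is sigma^2 / (2 theta) = 2/9.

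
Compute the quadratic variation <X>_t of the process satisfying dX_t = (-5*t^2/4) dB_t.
<X>_t = 5*t^5/16

For an Itô process dX_t = a(t) dt + b(t) dB_t, the quadratic variation is <X>_t = int_0^t b(s)^2 ds (the drift term does not contribute). Here b(s) = -5*s^2/4, so
  b(s)^2 = 25*s^4/16.
Integrating from 0 to t:
  <X>_t = int_0^t (25*s^4/16) ds = 5*t^5/16.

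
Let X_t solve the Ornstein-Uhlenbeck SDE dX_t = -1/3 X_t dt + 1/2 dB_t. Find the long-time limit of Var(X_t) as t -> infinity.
lim Var(X_t) = 3/8

The OU SDE dX = -theta X dt + sigma dB admits the integrating factor exp(theta t): d(exp(theta t) X_t) = sigma exp(theta t) dB_t. Integrating from 0 to t gives X_t = x_0 * exp(-theta t) + sigma * int_0^t exp(-theta (t-s)) dB_s for any initial x_0. The Itô integral has variance (by the Itô isometry) sigma^2 * int_0^t exp(-2 theta (t - s)) ds = sigma^2 * (1 - exp(-2 theta t)) / (2 theta), independent of x_0.
With theta = 1/3, sigma = 1/2:
  Var(X_t) = (1/2)^2 * (1 - exp(-2*1/3 t)) / (2 * 1/3) = 3/8 - 3*exp(-2*t/3)/8.
As t -> infinity, exp(-2*1/3 t) -> 0, so the stationary variance is sigma^2 / (2 theta) = 3/8.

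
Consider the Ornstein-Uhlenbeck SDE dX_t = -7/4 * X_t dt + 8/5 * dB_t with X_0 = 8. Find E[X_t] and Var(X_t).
E[X_t] = 8*exp(-7*t/4); Var(X_t) = 128/175 - 128*exp(-7*t/2)/175

The OU SDE dX = -theta X dt + sigma dB admits the integrating factor exp(theta t): d(exp(theta t) X_t) = sigma exp(theta t) dB_t. Integrating from 0 to t:
  X_t = x_0 * exp(-theta t) + sigma * int_0^t exp(-theta (t-s)) dB_s.
The Itô integral has mean 0 and (by the Itô isometry) variance sigma^2 * int_0^t exp(-2 theta (t - s)) ds = sigma^2 * (1 - exp(-2 theta t)) / (2 theta).
With theta = 7/4, sigma = 8/5, x_0 = 8:
  E[X_t] = 8 * exp(-7/4 t) = 8*exp(-7*t/4)
  Var(X_t) = (8/5)^2 * (1 - exp(-2*7/4 t)) / (2 * 7/4) = 128/175 - 128*exp(-7*t/2)/175.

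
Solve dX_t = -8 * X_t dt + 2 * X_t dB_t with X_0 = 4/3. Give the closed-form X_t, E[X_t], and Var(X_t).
X_t = 4/3 * exp((-10) t + (2) B_t); E[X_t] = 4*exp(-8*t)/3; Var(X_t) = (16*exp(4*t) - 16)*exp(-16*t)/9

For GBM dX = mu X dt + sigma X dB with X_0 = x_0, apply Itô to Y = log X: dY = (mu - sigma^2/2) dt + sigma dB, so Y_t = log(x_0) + (mu - sigma^2/2) t + sigma B_t and hence X_t = x_0 * exp((mu - sigma^2/2) t + sigma B_t).
With mu = -8, sigma = 2, x_0 = 4/3, this gives:
  X_t = 4/3 * exp((-10) * t + (2) * B_t).
Since sigma*B_t ~ Normal(0, sigma^2 t), E[exp(sigma*B_t)] = exp(sigma^2 t / 2); so E[X_t] = x_0 * exp((mu - sigma^2/2) t) * exp(sigma^2 t / 2) = x_0 * exp(mu t) = 4*exp(-8*t)/3.
Var(X_t) = E[X_t^2] - (E[X_t])^2 = x_0^2 * exp(2 mu t) * (exp(sigma^2 t) - 1) = (16*exp(4*t) - 16)*exp(-16*t)/9.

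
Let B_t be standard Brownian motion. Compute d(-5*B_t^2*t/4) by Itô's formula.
d(-5*B_t^2*t/4) = (-5*B_t^2/4 - 5*t/4) dt + (-5*B_t*t/2) dB_t

Itô's formula for f(t, x): d f(t, B_t) = (f_t + (1/2) f_xx) dt + f_x dB_t. Compute partials of f(t, x) = -5*t*x^2/4:
  f_t(t,x)  = -5*x^2/4
  f_x(t,x)  = -5*t*x/2
  f_xx(t,x) = -5*t/2
Assemble drift = f_t + (1/2) f_xx = -5*t/4 - 5*x^2/4 and diffusion = f_x = -5*t*x/2. Substituting x = B_t:
  d(-5*B_t^2*t/4) = (-5*B_t^2/4 - 5*t/4) dt + (-5*B_t*t/2) dB_t.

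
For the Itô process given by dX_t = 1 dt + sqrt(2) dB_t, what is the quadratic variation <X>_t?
<X>_t = 2*t

For an Itô process dX_t = a(t) dt + b(t) dB_t, the quadratic variation is <X>_t = int_0^t b(s)^2 ds (the drift term does not contribute). Here b(s) = sqrt(2), so
  b(s)^2 = 2.
Integrating from 0 to t:
  <X>_t = int_0^t (2) ds = 2*t.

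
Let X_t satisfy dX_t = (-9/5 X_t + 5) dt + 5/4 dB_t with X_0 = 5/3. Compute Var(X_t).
Var(X_t) = 125/288 - 125*exp(-18*t/5)/288

The variance V(t) = Var(X_t) satisfies V'(t) = 2 a V(t) + c^2 with V(0) = 0 (drift coefficient is linear in X, diffusion is constant). With a = -9/5, c = 5/4, the solution is
  V(t) = (c^2 / (2 a)) * (exp(2 a t) - 1)
       = ((5/4)^2 / (2*(-9/5))) * (exp((-18/5) t) - 1)
       = 125/288 - 125*exp(-18*t/5)/288.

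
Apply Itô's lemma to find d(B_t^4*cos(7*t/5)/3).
d(B_t^4*cos(7*t/5)/3) = (B_t^2*(-7*B_t^2*sin(7*t/5) + 30*cos(7*t/5))/15) dt + (4*B_t^3*cos(7*t/5)/3) dB_t

Itô's formula for f(t, x): d f(t, B_t) = (f_t + (1/2) f_xx) dt + f_x dB_t. Compute partials of f(t, x) = x^4*cos(7*t/5)/3:
  f_t(t,x)  = -7*x^4*sin(7*t/5)/15
  f_x(t,x)  = 4*x^3*cos(7*t/5)/3
  f_xx(t,x) = 4*x^2*cos(7*t/5)
Assemble drift = f_t + (1/2) f_xx = x^2*(-7*x^2*sin(7*t/5) + 30*cos(7*t/5))/15 and diffusion = f_x = 4*x^3*cos(7*t/5)/3. Substituting x = B_t:
  d(B_t^4*cos(7*t/5)/3) = (B_t^2*(-7*B_t^2*sin(7*t/5) + 30*cos(7*t/5))/15) dt + (4*B_t^3*cos(7*t/5)/3) dB_t.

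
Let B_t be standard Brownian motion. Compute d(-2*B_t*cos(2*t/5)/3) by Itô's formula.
d(-2*B_t*cos(2*t/5)/3) = (4*B_t*sin(2*t/5)/15) dt + (-2*cos(2*t/5)/3) dB_t

Itô's formula for f(t, x): d f(t, B_t) = (f_t + (1/2) f_xx) dt + f_x dB_t. Compute partials of f(t, x) = -2*x*cos(2*t/5)/3:
  f_t(t,x)  = 4*x*sin(2*t/5)/15
  f_x(t,x)  = -2*cos(2*t/5)/3
  f_xx(t,x) = 0
Assemble drift = f_t + (1/2) f_xx = 4*x*sin(2*t/5)/15 and diffusion = f_x = -2*cos(2*t/5)/3. Substituting x = B_t:
  d(-2*B_t*cos(2*t/5)/3) = (4*B_t*sin(2*t/5)/15) dt + (-2*cos(2*t/5)/3) dB_t.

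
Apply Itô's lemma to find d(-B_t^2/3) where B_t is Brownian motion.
d(-B_t^2/3) = (-1/3) dt + (-2*B_t/3) dB_t

Itô's formula for f(B_t) gives d f(B_t) = f'(B_t) dB_t + (1/2) f''(B_t) dt. Compute derivatives of f(x) = -x^2/3:
  f'(x)  = -2*x/3
  f''(x) = -2/3
Substitute x = B_t and multiply the f'' term by 1/2:
  drift     = (1/2) * (-2/3) evaluated at B_t = -1/3
  diffusion = (-2*x/3) evaluated at B_t = -2*B_t/3
Therefore d(-B_t^2/3) = (-1/3) dt + (-2*B_t/3) dB_t.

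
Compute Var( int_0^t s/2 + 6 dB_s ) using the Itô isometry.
Var = t*(t^2 + 36*t + 432)/12

The Itô integral of a deterministic integrand f(s) has mean 0 because each increment f(s) * (B_{s+ds} - B_s) has mean 0. By the Itô isometry:
  Var( int_0^t f(s) dB_s ) = E[ (int_0^t f(s) dB_s)^2 ] = int_0^t f(s)^2 ds.
Here f(s) = s/2 + 6, so f(s)^2 = (s + 12)^2/4. Integrate:
  int_0^t ((s + 12)^2/4) ds = t*(t^2 + 36*t + 432)/12.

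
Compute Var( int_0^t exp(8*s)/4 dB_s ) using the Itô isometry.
Var = exp(16*t)/256 - 1/256

The Itô integral of a deterministic integrand f(s) has mean 0 because each increment f(s) * (B_{s+ds} - B_s) has mean 0. By the Itô isometry:
  Var( int_0^t f(s) dB_s ) = E[ (int_0^t f(s) dB_s)^2 ] = int_0^t f(s)^2 ds.
Here f(s) = exp(8*s)/4, so f(s)^2 = exp(16*s)/16. Integrate:
  int_0^t (exp(16*s)/16) ds = exp(16*t)/256 - 1/256.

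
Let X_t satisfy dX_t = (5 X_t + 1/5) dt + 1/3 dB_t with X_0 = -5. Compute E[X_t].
E[X_t] = -124*exp(5*t)/25 - 1/25

Taking expectations and using E[dB_t] = 0, the mean m(t) = E[X_t] satisfies the ODE m'(t) = a m(t) + b with m(0) = x_0. With a = 5, b = 1/5, x_0 = -5, the solution is
  m(t) = x_0 * exp(a t) + (b/a) * (exp(a t) - 1)
       = (-5) * exp(5 t) + ((1/5)/5) * (exp(5 t) - 1)
       = -124*exp(5*t)/25 - 1/25.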